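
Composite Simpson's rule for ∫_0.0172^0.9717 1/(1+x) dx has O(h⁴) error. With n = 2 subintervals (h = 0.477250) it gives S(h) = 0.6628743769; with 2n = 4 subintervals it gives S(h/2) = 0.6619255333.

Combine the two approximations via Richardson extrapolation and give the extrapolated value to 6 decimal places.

0.661862

r = 4, so 2^r = 16.
Weighted: 10.5908085328 − 0.6628743769 = 9.9279341559
9.9279341559 ÷ 15 = 0.6618622771
Correction |R − A(h/2)| = 6.326e-05; gap |A(h/2) − A(h)| = 9.488e-04.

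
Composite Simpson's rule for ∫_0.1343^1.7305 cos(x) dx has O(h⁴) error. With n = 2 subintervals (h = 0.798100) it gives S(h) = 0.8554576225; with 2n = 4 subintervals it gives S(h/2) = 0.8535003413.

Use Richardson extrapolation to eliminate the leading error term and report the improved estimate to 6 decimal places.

0.853370

Method order is 4; weight 2^4 = 16.
A(h/2) − A(h) = 0.8535003413 − 0.8554576225 = -0.0019572812
Correction (A(h/2) − A(h))/(16 − 1) = (-0.0019572812)/15 = -0.0001304854
R = A(h/2) + (A(h/2) − A(h))/15 = 0.8535003413 − 0.0001304854 = 0.8533698559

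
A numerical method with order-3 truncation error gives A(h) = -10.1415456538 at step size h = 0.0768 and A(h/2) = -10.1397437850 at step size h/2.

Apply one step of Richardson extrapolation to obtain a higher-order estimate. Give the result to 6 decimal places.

r = 3, so 2^r = 8.
A(h/2) − A(h) = -10.1397437850 − (-10.1415456538) = 0.0018018688
Divide by 2^3 − 1 = 7: 0.0018018688/7 = 0.0002574098
R = -10.1397437850 + 0.0002574098 = -10.1394863752
Correction |R − A(h/2)| = 2.574e-04; gap |A(h/2) − A(h)| = 1.802e-03.

-10.139486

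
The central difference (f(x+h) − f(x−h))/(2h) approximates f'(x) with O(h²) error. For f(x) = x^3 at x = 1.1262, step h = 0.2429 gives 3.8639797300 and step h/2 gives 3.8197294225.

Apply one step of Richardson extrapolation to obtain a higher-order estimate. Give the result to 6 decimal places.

The method has order 2: 2^2 = 4.
4 × 3.8197294225 = 15.2789176900; 15.2789176900 − 3.8639797300 = 11.4149379600
Divide by 2^2 − 1 = 3.
R = 11.4149379600/3 = 3.8049793200

3.804979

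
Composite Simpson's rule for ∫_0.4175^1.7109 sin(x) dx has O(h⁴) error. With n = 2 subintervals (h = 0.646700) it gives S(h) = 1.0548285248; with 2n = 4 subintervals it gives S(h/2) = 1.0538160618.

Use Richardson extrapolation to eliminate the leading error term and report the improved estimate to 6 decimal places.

Error is O(h^4); halving h shrinks it by 2^4 = 16.
16*1.0538160618 = 16.8610569888; subtract 1.0548285248 → 15.8062284640
R = 15.8062284640/15 = 1.0537485643
Gap between inputs: 1.012e-03; correction applied: −0.0000674975.

1.053749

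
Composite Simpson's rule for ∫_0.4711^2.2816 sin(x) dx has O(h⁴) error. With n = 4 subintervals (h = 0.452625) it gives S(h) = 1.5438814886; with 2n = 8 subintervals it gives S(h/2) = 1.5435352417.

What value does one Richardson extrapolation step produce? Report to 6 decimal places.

r = 4: numerator weight 16, denominator 15.
Difference of the inputs: 1.5435352417 − 1.5438814886 = -0.0003462469
Divide by 2^4 − 1 = 15: (-0.0003462469)/15 = -0.0000230831
R = A(h/2) + (A(h/2) − A(h))/15 = 1.5435352417 − 0.0000230831 = 1.5435121586

1.543512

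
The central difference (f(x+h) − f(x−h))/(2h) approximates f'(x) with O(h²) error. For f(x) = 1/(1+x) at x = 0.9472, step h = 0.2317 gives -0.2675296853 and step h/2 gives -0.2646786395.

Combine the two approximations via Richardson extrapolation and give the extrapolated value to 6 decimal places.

-0.263728

Order 2 gives 2^r = 4 and 2^r − 1 = 3.
Weighted: (-1.0587145580) − (-0.2675296853) = -0.7911848727
R = (-0.7911848727)/3 = -0.2637282909
Shift from A(h/2): +0.0009503486.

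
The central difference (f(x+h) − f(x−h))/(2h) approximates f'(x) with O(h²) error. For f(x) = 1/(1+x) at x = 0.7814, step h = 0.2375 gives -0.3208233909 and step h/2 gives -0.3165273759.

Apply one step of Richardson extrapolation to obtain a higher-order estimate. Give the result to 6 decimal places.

Leading term ∝ h^2; use weight 4 = 2^2.
Numerator 4 × A(h/2) − A(h) = 4 × (-0.3165273759) − (-0.3208233909) = -0.9452861127
Divide by 2^2 − 1 = 3.
R = (-0.9452861127)/3 = -0.3150953709

-0.315095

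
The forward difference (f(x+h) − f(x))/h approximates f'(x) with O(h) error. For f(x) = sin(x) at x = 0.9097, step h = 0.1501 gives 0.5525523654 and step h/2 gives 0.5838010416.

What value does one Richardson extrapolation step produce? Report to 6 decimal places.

Order 1 gives 2^r = 2 and 2^r − 1 = 1.
Numerator 2×A(h/2) − A(h) = 2×0.5838010416 − 0.5525523654 = 0.6150497178
Divide by 2^1 − 1 = 1.
So the Richardson estimate is 0.6150497178.

0.615050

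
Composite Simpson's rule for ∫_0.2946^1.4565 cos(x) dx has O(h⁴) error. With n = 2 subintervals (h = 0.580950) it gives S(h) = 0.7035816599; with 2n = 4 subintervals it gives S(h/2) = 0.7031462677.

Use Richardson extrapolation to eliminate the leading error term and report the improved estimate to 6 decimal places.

0.703117

Error is O(h^4); halving h shrinks it by 2^4 = 16.
Weighted: 11.2503402832 − 0.7035816599 = 10.5467586233
R = 10.5467586233/15 = 0.7031172416
Correction |R − A(h/2)| = 2.903e-05; gap |A(h/2) − A(h)| = 4.354e-04.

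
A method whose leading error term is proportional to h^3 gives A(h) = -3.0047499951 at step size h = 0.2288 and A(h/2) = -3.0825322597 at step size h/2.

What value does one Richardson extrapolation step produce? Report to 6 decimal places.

-3.093644

Leading term ∝ h^3; use weight 8 = 2^3.
Difference of the inputs: -3.0825322597 − (-3.0047499951) = -0.0777822646
Divide by 2^3 − 1 = 7: (-0.0777822646)/7 = -0.0111117521
R = A(h/2) + (A(h/2) − A(h))/7 = -3.0825322597 − 0.0111117521 = -3.0936440118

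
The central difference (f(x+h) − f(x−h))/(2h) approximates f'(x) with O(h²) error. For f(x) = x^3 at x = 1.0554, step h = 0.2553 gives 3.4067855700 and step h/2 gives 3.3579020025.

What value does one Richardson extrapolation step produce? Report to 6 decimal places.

3.341607

Error is O(h^2); halving h shrinks it by 2^2 = 4.
2^2×A(h/2) = 13.4316080100; minus A(h) gives 10.0248224400.
(4×3.3579020025 − 3.4067855700)/(4 − 1) = 3.3416074800
Gap between inputs: 4.888e-02; correction applied: −0.0162945225.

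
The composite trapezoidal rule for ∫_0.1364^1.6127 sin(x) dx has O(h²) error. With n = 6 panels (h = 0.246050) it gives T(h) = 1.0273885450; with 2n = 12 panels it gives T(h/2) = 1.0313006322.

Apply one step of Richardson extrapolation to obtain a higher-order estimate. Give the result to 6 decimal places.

1.032605

Error is O(h^2); halving h shrinks it by 2^2 = 4.
4×1.0313006322 − 1.0273885450 = 3.0978139838
Denominator 4 − 1 = 3.
Result: 1.0326046613
Gap between inputs: 3.912e-03; correction applied: +0.0013040291.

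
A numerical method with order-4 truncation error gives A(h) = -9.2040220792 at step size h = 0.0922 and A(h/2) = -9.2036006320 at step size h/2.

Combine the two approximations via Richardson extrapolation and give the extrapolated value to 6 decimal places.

-9.203573

r = 4, so 2^r = 16.
16·(-9.2036006320) = -147.2576101120; subtract (-9.2040220792) → -138.0535880328
Extrapolated: (-138.0535880328) / 15 = -9.2035725355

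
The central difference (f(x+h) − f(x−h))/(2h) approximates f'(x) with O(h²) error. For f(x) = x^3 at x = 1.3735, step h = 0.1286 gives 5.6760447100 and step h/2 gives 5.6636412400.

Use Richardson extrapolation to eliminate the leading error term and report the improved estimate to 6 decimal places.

r = 2, so 2^r = 4.
4 × 5.6636412400 − 5.6760447100 = 16.9785202500
Divide by 2^2 − 1 = 3.
(4 × 5.6636412400 − 5.6760447100)/(4 − 1) = 5.6595067500
Correction |R − A(h/2)| = 4.134e-03; gap |A(h/2) − A(h)| = 1.240e-02.

5.659507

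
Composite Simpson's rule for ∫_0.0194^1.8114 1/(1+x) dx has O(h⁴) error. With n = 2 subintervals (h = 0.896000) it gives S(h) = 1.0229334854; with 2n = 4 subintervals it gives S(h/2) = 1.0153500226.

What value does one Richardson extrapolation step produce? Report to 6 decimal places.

With r = 4 the leading error scales as h^4, so the weight is 2^4 = 16.
Top: 16(1.0153500226) − (1.0229334854) = 15.2226668762
Divide by 2^4 − 1 = 15.
(16 × 1.0153500226 − 1.0229334854)/(16 − 1) = 1.0148444584
Gap between inputs: 7.583e-03; correction applied: −0.0005055642.

1.014844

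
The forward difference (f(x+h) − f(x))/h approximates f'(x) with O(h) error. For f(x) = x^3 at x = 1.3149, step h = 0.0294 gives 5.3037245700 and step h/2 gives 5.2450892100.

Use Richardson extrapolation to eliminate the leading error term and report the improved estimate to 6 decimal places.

r = 1: numerator weight 2, denominator 1.
2*5.2450892100 = 10.4901784200; 10.4901784200 − 5.3037245700 = 5.1864538500
Extrapolated: 5.1864538500 / 1 = 5.1864538500
Gap between inputs: 5.864e-02; correction applied: −0.0586353600.

5.186454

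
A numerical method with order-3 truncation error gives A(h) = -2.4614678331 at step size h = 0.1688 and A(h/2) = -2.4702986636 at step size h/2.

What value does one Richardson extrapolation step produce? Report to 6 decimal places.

Leading term ∝ h^3; use weight 8 = 2^3.
2^3 × A(h/2) = -19.7623893088; minus A(h) gives -17.3009214757.
Extrapolated: (-17.3009214757) / 7 = -2.4715602108

-2.471560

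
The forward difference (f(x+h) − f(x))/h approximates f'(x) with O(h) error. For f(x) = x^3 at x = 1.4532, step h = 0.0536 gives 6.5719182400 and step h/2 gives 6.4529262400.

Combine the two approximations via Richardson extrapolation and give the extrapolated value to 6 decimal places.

6.333934

Method order is 1; weight 2^1 = 2.
A(h/2) − A(h) = 6.4529262400 − 6.5719182400 = -0.1189920000
Correction (A(h/2) − A(h))/(2 − 1) = (-0.1189920000)/1 = -0.1189920000
R = 6.4529262400 − 0.1189920000 = 6.3339342400
Shift from A(h/2): −0.1189920000.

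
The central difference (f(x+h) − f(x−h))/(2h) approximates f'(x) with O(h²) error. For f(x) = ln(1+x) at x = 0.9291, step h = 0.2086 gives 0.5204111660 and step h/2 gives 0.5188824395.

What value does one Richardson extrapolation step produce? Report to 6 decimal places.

The method has order 2: 2^2 = 4.
Top: 4(0.5188824395) − (0.5204111660) = 1.5551185920
Extrapolated: 1.5551185920 / 3 = 0.5183728640
Shift from A(h/2): −0.0005095755.

0.518373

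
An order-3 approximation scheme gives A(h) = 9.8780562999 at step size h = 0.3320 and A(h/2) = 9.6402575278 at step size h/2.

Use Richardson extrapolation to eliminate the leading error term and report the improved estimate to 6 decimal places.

r = 3, so 2^r = 8.
Weighted: 77.1220602224 − 9.8780562999 = 67.2440039225
67.2440039225 ÷ 7 = 9.6062862746
Shift from A(h/2): −0.0339712532.

9.606286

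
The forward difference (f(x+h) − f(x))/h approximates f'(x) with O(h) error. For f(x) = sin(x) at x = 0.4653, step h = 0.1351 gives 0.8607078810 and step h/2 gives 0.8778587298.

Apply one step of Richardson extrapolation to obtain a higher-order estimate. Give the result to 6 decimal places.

r = 1, so 2^r = 2.
Top: 2(0.8778587298) − (0.8607078810) = 0.8950095786
0.8950095786 ÷ 1 = 0.8950095786
Correction |R − A(h/2)| = 1.715e-02; gap |A(h/2) − A(h)| = 1.715e-02.

0.895010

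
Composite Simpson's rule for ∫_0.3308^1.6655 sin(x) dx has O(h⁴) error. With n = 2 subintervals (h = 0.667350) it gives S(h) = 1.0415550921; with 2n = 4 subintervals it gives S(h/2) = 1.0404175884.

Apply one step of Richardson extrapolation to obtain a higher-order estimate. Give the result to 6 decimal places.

1.040342

Order 4 gives 2^r = 16 and 2^r − 1 = 15.
16·1.0404175884 = 16.6466814144; 16.6466814144 − 1.0415550921 = 15.6051263223
Denominator 16 − 1 = 15.
Extrapolated: 15.6051263223 / 15 = 1.0403417548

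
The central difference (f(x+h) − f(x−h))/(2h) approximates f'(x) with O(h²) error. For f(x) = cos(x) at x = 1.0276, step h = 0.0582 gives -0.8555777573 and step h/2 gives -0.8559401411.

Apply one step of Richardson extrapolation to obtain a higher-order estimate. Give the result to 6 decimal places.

-0.856061

r = 2: numerator weight 4, denominator 3.
4 × (-0.8559401411) = -3.4237605644; subtract (-0.8555777573) → -2.5681828071
Denominator 4 − 1 = 3.
(-2.5681828071) ÷ 3 = -0.8560609357
Gap between inputs: 3.624e-04; correction applied: −0.0001207946.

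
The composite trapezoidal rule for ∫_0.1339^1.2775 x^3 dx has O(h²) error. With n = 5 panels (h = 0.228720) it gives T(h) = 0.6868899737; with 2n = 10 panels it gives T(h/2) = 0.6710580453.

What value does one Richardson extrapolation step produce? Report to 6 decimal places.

The method has order 2: 2^2 = 4.
2^2·A(h/2) = 2.6842321812; minus A(h) gives 1.9973422075.
Extrapolated: 1.9973422075 / 3 = 0.6657807358

0.665781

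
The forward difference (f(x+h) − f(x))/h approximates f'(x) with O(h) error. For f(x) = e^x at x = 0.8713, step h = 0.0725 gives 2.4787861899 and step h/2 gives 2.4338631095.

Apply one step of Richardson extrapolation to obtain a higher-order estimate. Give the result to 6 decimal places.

Order 1 gives 2^r = 2 and 2^r − 1 = 1.
Difference of the inputs: 2.4338631095 − 2.4787861899 = -0.0449230804
Correction (A(h/2) − A(h))/(2 − 1) = (-0.0449230804)/1 = -0.0449230804
R = 2.4338631095 − 0.0449230804 = 2.3889400291

2.388940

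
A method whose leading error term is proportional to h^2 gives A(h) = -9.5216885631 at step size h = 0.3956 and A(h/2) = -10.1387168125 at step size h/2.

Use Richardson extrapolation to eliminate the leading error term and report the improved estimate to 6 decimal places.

With r = 2 the leading error scales as h^2, so the weight is 2^2 = 4.
4×(-10.1387168125) − (-9.5216885631) = -31.0331786869
Denominator 4 − 1 = 3.
So the Richardson estimate is -10.3443928956.

-10.344393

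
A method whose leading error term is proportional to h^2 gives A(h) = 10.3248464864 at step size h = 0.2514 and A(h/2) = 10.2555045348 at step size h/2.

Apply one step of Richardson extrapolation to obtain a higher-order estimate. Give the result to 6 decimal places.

Error is O(h^2); halving h shrinks it by 2^2 = 4.
4*10.2555045348 = 41.0220181392; 41.0220181392 − 10.3248464864 = 30.6971716528
Denominator 4 − 1 = 3.
So the Richardson estimate is 10.2323905509.

10.232391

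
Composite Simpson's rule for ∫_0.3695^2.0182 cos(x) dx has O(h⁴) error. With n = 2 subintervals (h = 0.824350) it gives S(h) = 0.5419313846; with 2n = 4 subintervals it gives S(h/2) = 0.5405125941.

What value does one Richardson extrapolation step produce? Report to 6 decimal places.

Leading term ∝ h^4; use weight 16 = 2^4.
Numerator 16 × A(h/2) − A(h) = 16 × 0.5405125941 − 0.5419313846 = 8.1062701210
R = 8.1062701210/15 = 0.5404180081
Correction |R − A(h/2)| = 9.459e-05; gap |A(h/2) − A(h)| = 1.419e-03.

0.540418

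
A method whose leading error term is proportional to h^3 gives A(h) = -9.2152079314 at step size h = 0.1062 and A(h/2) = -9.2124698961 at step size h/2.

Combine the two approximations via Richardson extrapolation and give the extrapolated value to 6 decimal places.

-9.212079

Method order is 3; weight 2^3 = 8.
Top: 8(-9.2124698961) − (-9.2152079314) = -64.4845512374
Denominator 8 − 1 = 7.
(8*(-9.2124698961) − (-9.2152079314))/(8 − 1) = -9.2120787482
Correction |R − A(h/2)| = 3.911e-04; gap |A(h/2) − A(h)| = 2.738e-03.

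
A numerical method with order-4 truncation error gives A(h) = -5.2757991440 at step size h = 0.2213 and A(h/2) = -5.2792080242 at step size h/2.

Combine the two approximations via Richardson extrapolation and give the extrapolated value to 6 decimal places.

-5.279435

Error is O(h^4); halving h shrinks it by 2^4 = 16.
Weighted: (-84.4673283872) − (-5.2757991440) = -79.1915292432
(-79.1915292432) ÷ 15 = -5.2794352829
Shift from A(h/2): −0.0002272587.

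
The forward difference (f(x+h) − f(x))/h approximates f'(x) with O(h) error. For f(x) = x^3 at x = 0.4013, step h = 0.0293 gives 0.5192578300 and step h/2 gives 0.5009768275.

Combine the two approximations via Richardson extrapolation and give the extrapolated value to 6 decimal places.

0.482696

Order 1 gives 2^r = 2 and 2^r − 1 = 1.
Weighted: 1.0019536550 − 0.5192578300 = 0.4826958250
Denominator 2 − 1 = 1.
R = 0.4826958250/1 = 0.4826958250
Gap between inputs: 1.828e-02; correction applied: −0.0182810025.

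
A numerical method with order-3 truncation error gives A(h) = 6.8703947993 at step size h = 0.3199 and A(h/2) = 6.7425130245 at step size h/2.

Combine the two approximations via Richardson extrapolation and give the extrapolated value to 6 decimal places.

Method order is 3; weight 2^3 = 8.
8*6.7425130245 = 53.9401041960; subtract 6.8703947993 → 47.0697093967
Denominator 8 − 1 = 7.
Extrapolated: 47.0697093967 / 7 = 6.7242441995
Gap between inputs: 1.279e-01; correction applied: −0.0182688250.

6.724244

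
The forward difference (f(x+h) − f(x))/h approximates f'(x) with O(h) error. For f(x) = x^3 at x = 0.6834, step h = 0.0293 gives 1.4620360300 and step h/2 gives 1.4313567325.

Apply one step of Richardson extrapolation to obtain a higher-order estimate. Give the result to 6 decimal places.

r = 1, so 2^r = 2.
Weighted: 2.8627134650 − 1.4620360300 = 1.4006774350
Denominator 2 − 1 = 1.
1.4006774350 ÷ 1 = 1.4006774350
Shift from A(h/2): −0.0306792975.

1.400677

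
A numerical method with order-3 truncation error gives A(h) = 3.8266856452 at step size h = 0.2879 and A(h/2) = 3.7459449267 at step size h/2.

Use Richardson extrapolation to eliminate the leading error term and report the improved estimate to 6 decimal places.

3.734411

Error is O(h^3); halving h shrinks it by 2^3 = 8.
8 × 3.7459449267 = 29.9675594136; subtract 3.8266856452 → 26.1408737684
Divide by 2^3 − 1 = 7.
Result: 3.7344105383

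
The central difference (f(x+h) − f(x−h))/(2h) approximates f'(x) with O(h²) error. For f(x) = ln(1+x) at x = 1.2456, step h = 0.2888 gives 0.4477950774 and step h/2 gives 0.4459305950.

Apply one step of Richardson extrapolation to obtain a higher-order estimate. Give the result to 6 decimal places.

Method order is 2; weight 2^2 = 4.
Difference of the inputs: 0.4459305950 − 0.4477950774 = -0.0018644824
Correction (A(h/2) − A(h))/(4 − 1) = (-0.0018644824)/3 = -0.0006214941
R = A(h/2) + (A(h/2) − A(h))/3 = 0.4459305950 − 0.0006214941 = 0.4453091009
Shift from A(h/2): −0.0006214941.

0.445309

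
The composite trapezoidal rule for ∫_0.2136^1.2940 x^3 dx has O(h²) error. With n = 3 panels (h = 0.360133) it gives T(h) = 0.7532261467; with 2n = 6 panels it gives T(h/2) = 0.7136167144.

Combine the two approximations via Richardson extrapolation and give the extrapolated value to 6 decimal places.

Order 2 gives 2^r = 4 and 2^r − 1 = 3.
A(h/2) − A(h) = 0.7136167144 − 0.7532261467 = -0.0396094323
Divide by 2^2 − 1 = 3: (-0.0396094323)/3 = -0.0132031441
R = A(h/2) + (A(h/2) − A(h))/3 = 0.7136167144 − 0.0132031441 = 0.7004135703

0.700414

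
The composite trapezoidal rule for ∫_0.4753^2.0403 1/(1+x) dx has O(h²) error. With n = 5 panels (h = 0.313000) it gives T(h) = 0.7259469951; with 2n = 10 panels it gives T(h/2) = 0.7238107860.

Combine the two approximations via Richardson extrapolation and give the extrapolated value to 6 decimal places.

0.723099

The method has order 2: 2^2 = 4.
Numerator 4·A(h/2) − A(h) = 4·0.7238107860 − 0.7259469951 = 2.1692961489
Extrapolated: 2.1692961489 / 3 = 0.7230987163
Gap between inputs: 2.136e-03; correction applied: −0.0007120697.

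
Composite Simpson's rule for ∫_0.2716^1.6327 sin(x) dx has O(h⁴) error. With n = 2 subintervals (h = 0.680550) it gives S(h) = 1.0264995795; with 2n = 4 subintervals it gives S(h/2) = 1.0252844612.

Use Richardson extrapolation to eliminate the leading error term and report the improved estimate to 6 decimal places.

1.025203

The method has order 4: 2^4 = 16.
Top: 16(1.0252844612) − (1.0264995795) = 15.3780517997
Denominator 16 − 1 = 15.
(16 × 1.0252844612 − 1.0264995795)/(16 − 1) = 1.0252034533
Shift from A(h/2): −0.0000810079.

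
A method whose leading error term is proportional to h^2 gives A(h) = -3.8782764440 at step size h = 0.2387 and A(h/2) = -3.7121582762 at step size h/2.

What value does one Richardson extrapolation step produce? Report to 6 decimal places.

-3.656786

Error is O(h^2); halving h shrinks it by 2^2 = 4.
Difference of the inputs: -3.7121582762 − (-3.8782764440) = 0.1661181678
Correction (A(h/2) − A(h))/(4 − 1) = 0.1661181678/3 = 0.0553727226
R = A(h/2) + (A(h/2) − A(h))/3 = -3.7121582762 + 0.0553727226 = -3.6567855536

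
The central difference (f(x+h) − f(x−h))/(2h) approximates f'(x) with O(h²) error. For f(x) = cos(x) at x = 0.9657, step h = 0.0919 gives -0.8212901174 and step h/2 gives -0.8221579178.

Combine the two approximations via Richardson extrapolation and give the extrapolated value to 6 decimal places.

r = 2, so 2^r = 4.
Difference of the inputs: -0.8221579178 − (-0.8212901174) = -0.0008678004
Correction (A(h/2) − A(h))/(4 − 1) = (-0.0008678004)/3 = -0.0002892668
R = -0.8221579178 − 0.0002892668 = -0.8224471846

-0.822447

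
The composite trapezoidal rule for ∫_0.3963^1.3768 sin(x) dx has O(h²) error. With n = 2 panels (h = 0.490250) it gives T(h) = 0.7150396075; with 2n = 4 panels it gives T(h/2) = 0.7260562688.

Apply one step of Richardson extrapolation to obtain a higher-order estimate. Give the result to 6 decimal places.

Error is O(h^2); halving h shrinks it by 2^2 = 4.
4 × 0.7260562688 = 2.9042250752; subtract 0.7150396075 → 2.1891854677
Divide by 2^2 − 1 = 3.
Result: 0.7297284892

0.729728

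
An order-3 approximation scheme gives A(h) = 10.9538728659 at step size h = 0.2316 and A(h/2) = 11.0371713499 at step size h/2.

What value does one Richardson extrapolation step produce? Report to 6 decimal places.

r = 3: numerator weight 8, denominator 7.
A(h/2) − A(h) = 11.0371713499 − 10.9538728659 = 0.0832984840
Divide by 2^3 − 1 = 7: 0.0832984840/7 = 0.0118997834
R = A(h/2) + (A(h/2) − A(h))/7 = 11.0371713499 + 0.0118997834 = 11.0490711333
Correction |R − A(h/2)| = 1.190e-02; gap |A(h/2) − A(h)| = 8.330e-02.

11.049071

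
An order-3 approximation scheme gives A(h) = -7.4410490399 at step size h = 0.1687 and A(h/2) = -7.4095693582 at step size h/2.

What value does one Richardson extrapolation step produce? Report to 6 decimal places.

-7.405072

Error is O(h^3); halving h shrinks it by 2^3 = 8.
Difference of the inputs: -7.4095693582 − (-7.4410490399) = 0.0314796817
Correction (A(h/2) − A(h))/(8 − 1) = 0.0314796817/7 = 0.0044970974
R = A(h/2) + (A(h/2) − A(h))/7 = -7.4095693582 + 0.0044970974 = -7.4050722608
Correction |R − A(h/2)| = 4.497e-03; gap |A(h/2) − A(h)| = 3.148e-02.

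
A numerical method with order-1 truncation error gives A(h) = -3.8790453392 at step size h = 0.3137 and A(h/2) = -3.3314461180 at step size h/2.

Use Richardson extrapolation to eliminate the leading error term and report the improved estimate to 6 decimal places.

Method order is 1; weight 2^1 = 2.
Difference of the inputs: -3.3314461180 − (-3.8790453392) = 0.5475992212
Correction (A(h/2) − A(h))/(2 − 1) = 0.5475992212/1 = 0.5475992212
R = A(h/2) + (A(h/2) − A(h))/1 = -3.3314461180 + 0.5475992212 = -2.7838468968
Gap between inputs: 5.476e-01; correction applied: +0.5475992212.

-2.783847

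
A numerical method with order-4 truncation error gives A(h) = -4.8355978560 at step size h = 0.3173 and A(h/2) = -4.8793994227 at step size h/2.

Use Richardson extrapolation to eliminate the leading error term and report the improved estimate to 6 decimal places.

-4.882320

Error is O(h^4); halving h shrinks it by 2^4 = 16.
Top: 16(-4.8793994227) − (-4.8355978560) = -73.2347929072
Denominator 16 − 1 = 15.
R = (-73.2347929072)/15 = -4.8823195271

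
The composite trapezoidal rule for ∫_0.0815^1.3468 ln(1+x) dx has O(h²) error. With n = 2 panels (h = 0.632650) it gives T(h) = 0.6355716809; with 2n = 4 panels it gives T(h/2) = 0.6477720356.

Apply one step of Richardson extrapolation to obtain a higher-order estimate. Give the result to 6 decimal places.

0.651839

Leading term ∝ h^2; use weight 4 = 2^2.
Top: 4(0.6477720356) − (0.6355716809) = 1.9555164615
Divide by 2^2 − 1 = 3.
So the Richardson estimate is 0.6518388205.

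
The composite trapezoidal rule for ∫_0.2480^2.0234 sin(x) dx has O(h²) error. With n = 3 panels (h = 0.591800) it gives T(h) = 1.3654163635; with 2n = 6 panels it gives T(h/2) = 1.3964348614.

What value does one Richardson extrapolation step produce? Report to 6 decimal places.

1.406774

With r = 2 the leading error scales as h^2, so the weight is 2^2 = 4.
4*1.3964348614 = 5.5857394456; 5.5857394456 − 1.3654163635 = 4.2203230821
Denominator 4 − 1 = 3.
Extrapolated: 4.2203230821 / 3 = 1.4067743607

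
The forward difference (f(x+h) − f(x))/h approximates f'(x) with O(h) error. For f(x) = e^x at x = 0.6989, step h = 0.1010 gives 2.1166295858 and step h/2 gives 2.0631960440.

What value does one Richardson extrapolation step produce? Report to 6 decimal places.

The method has order 1: 2^1 = 2.
2 × 2.0631960440 = 4.1263920880; subtract 2.1166295858 → 2.0097625022
Divide by 2^1 − 1 = 1.
R = 2.0097625022/1 = 2.0097625022

2.009763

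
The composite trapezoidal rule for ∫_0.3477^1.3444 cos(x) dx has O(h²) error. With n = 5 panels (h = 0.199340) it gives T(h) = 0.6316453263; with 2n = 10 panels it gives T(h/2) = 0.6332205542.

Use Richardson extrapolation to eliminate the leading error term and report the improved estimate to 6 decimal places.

With r = 2 the leading error scales as h^2, so the weight is 2^2 = 4.
Weighted: 2.5328822168 − 0.6316453263 = 1.9012368905
(4 × 0.6332205542 − 0.6316453263)/(4 − 1) = 0.6337456302

0.633746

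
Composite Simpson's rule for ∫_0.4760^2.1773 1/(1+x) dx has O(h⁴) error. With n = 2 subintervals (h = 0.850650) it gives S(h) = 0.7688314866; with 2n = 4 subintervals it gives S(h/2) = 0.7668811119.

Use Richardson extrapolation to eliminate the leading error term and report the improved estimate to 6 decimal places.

0.766751

With r = 4 the leading error scales as h^4, so the weight is 2^4 = 16.
Difference of the inputs: 0.7668811119 − 0.7688314866 = -0.0019503747
Divide by 2^4 − 1 = 15: (-0.0019503747)/15 = -0.0001300250
R = A(h/2) + (A(h/2) − A(h))/15 = 0.7668811119 − 0.0001300250 = 0.7667510869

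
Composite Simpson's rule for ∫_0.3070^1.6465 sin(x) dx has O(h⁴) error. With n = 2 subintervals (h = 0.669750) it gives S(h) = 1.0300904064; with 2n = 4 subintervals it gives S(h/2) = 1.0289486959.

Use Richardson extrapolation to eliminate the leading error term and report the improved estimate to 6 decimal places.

Order 4 gives 2^r = 16 and 2^r − 1 = 15.
16·1.0289486959 − 1.0300904064 = 15.4330887280
Divide by 2^4 − 1 = 15.
So the Richardson estimate is 1.0288725819.
Shift from A(h/2): −0.0000761140.

1.028873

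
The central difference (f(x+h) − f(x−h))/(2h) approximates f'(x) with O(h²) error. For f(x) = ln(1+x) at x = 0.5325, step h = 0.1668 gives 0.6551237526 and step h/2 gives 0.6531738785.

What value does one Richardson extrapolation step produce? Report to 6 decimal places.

0.652524

r = 2, so 2^r = 4.
4·0.6531738785 = 2.6126955140; subtract 0.6551237526 → 1.9575717614
R = 1.9575717614/3 = 0.6525239205
Correction |R − A(h/2)| = 6.500e-04; gap |A(h/2) − A(h)| = 1.950e-03.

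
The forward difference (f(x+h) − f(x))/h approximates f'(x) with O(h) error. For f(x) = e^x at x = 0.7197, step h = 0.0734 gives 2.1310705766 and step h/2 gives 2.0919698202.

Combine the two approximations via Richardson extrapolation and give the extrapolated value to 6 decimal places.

2.052869

Order 1 gives 2^r = 2 and 2^r − 1 = 1.
2*2.0919698202 = 4.1839396404; 4.1839396404 − 2.1310705766 = 2.0528690638
Divide by 2^1 − 1 = 1.
Result: 2.0528690638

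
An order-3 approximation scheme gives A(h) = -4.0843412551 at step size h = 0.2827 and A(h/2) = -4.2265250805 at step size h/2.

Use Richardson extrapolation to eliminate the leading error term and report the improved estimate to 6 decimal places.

-4.246837

The method has order 3: 2^3 = 8.
Difference of the inputs: -4.2265250805 − (-4.0843412551) = -0.1421838254
Divide by 2^3 − 1 = 7: (-0.1421838254)/7 = -0.0203119751
R = -4.2265250805 − 0.0203119751 = -4.2468370556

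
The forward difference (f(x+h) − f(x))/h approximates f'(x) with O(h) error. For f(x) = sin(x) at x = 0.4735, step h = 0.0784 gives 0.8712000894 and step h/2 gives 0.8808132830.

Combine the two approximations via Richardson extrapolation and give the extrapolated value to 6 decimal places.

Error is O(h^1); halving h shrinks it by 2^1 = 2.
2·0.8808132830 = 1.7616265660; 1.7616265660 − 0.8712000894 = 0.8904264766
Divide by 2^1 − 1 = 1.
So the Richardson estimate is 0.8904264766.
Shift from A(h/2): +0.0096131936.

0.890426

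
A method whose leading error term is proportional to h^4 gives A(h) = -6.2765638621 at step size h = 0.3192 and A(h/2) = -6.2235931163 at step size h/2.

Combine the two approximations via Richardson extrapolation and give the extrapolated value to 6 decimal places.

r = 4: numerator weight 16, denominator 15.
16×(-6.2235931163) = -99.5774898608; subtract (-6.2765638621) → -93.3009259987
(-93.3009259987) ÷ 15 = -6.2200617332

-6.220062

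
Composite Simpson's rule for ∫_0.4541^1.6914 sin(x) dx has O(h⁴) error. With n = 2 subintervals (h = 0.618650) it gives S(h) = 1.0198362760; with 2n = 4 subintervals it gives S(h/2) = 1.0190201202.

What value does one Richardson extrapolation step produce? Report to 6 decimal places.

1.018966

Method order is 4; weight 2^4 = 16.
Numerator 16·A(h/2) − A(h) = 16·1.0190201202 − 1.0198362760 = 15.2844856472
Divide by 2^4 − 1 = 15.
15.2844856472 ÷ 15 = 1.0189657098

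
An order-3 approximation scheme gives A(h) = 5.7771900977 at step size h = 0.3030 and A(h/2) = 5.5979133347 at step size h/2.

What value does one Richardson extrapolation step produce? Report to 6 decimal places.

5.572302

Error is O(h^3); halving h shrinks it by 2^3 = 8.
8*5.5979133347 = 44.7833066776; 44.7833066776 − 5.7771900977 = 39.0061165799
Denominator 8 − 1 = 7.
(8*5.5979133347 − 5.7771900977)/(8 − 1) = 5.5723023686
Correction |R − A(h/2)| = 2.561e-02; gap |A(h/2) − A(h)| = 1.793e-01.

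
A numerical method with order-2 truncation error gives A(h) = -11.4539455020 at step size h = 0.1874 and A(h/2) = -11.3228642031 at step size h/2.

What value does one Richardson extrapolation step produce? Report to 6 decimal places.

-11.279170

r = 2: numerator weight 4, denominator 3.
Weighted: (-45.2914568124) − (-11.4539455020) = -33.8375113104
Denominator 4 − 1 = 3.
(4*(-11.3228642031) − (-11.4539455020))/(4 − 1) = -11.2791704368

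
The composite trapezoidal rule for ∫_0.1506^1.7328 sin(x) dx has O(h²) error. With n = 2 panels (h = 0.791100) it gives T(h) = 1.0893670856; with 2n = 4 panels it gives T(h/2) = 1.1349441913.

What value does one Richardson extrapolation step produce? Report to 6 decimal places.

1.150137

The method has order 2: 2^2 = 4.
4 × 1.1349441913 − 1.0893670856 = 3.4504096796
Divide by 2^2 − 1 = 3.
Extrapolated: 3.4504096796 / 3 = 1.1501365599
Gap between inputs: 4.558e-02; correction applied: +0.0151923686.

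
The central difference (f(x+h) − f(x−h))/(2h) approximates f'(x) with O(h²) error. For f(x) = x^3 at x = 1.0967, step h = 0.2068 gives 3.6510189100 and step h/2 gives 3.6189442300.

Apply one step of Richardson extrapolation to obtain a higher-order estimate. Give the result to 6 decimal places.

3.608253

The method has order 2: 2^2 = 4.
Difference of the inputs: 3.6189442300 − 3.6510189100 = -0.0320746800
Correction (A(h/2) − A(h))/(4 − 1) = (-0.0320746800)/3 = -0.0106915600
R = 3.6189442300 − 0.0106915600 = 3.6082526700
Gap between inputs: 3.207e-02; correction applied: −0.0106915600.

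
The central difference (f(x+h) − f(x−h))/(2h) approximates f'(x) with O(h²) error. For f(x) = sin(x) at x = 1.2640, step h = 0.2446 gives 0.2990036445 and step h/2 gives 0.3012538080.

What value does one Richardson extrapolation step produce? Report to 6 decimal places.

Leading term ∝ h^2; use weight 4 = 2^2.
Top: 4(0.3012538080) − (0.2990036445) = 0.9060115875
0.9060115875 ÷ 3 = 0.3020038625
Gap between inputs: 2.250e-03; correction applied: +0.0007500545.

0.302004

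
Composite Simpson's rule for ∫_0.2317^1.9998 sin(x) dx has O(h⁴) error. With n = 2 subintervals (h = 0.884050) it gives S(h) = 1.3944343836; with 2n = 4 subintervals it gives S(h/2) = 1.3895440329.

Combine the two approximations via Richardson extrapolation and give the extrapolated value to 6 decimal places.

r = 4: numerator weight 16, denominator 15.
Numerator 16×A(h/2) − A(h) = 16×1.3895440329 − 1.3944343836 = 20.8382701428
R = 20.8382701428/15 = 1.3892180095

1.389218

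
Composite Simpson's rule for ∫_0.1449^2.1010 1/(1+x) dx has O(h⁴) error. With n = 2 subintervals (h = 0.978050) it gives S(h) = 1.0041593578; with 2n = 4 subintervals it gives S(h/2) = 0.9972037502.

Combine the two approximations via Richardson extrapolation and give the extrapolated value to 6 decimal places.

Order 4 gives 2^r = 16 and 2^r − 1 = 15.
A(h/2) − A(h) = 0.9972037502 − 1.0041593578 = -0.0069556076
Divide by 2^4 − 1 = 15: (-0.0069556076)/15 = -0.0004637072
R = 0.9972037502 − 0.0004637072 = 0.9967400430

0.996740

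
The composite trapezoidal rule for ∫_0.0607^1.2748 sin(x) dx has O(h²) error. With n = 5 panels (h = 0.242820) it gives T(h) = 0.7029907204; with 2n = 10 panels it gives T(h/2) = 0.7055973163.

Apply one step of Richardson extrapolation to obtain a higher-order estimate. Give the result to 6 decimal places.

0.706466

Order 2 gives 2^r = 4 and 2^r − 1 = 3.
Difference of the inputs: 0.7055973163 − 0.7029907204 = 0.0026065959
Correction (A(h/2) − A(h))/(4 − 1) = 0.0026065959/3 = 0.0008688653
R = A(h/2) + (A(h/2) − A(h))/3 = 0.7055973163 + 0.0008688653 = 0.7064661816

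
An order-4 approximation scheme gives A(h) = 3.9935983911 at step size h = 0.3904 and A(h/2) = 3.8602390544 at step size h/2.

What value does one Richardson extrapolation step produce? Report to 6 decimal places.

3.851348

With r = 4 the leading error scales as h^4, so the weight is 2^4 = 16.
16 × 3.8602390544 − 3.9935983911 = 57.7702264793
(16 × 3.8602390544 − 3.9935983911)/(16 − 1) = 3.8513484320
Shift from A(h/2): −0.0088906224.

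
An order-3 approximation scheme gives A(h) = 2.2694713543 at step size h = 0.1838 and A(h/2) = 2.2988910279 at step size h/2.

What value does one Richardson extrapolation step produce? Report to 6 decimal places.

2.303094

The method has order 3: 2^3 = 8.
A(h/2) − A(h) = 2.2988910279 − 2.2694713543 = 0.0294196736
Divide by 2^3 − 1 = 7: 0.0294196736/7 = 0.0042028105
R = A(h/2) + (A(h/2) − A(h))/7 = 2.2988910279 + 0.0042028105 = 2.3030938384
Shift from A(h/2): +0.0042028105.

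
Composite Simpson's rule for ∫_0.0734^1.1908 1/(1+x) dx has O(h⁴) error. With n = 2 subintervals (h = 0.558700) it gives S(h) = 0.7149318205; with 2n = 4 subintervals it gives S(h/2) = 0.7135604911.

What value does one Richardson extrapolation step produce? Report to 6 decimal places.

Order 4 gives 2^r = 16 and 2^r − 1 = 15.
Numerator 16·A(h/2) − A(h) = 16·0.7135604911 − 0.7149318205 = 10.7020360371
Extrapolated: 10.7020360371 / 15 = 0.7134690691
Correction |R − A(h/2)| = 9.142e-05; gap |A(h/2) − A(h)| = 1.371e-03.

0.713469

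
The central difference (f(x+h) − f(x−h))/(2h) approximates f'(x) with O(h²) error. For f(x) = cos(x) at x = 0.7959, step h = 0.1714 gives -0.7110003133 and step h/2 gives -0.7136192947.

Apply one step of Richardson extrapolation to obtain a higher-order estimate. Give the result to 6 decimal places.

The method has order 2: 2^2 = 4.
4 × (-0.7136192947) = -2.8544771788; subtract (-0.7110003133) → -2.1434768655
Denominator 4 − 1 = 3.
Extrapolated: (-2.1434768655) / 3 = -0.7144922885
Gap between inputs: 2.619e-03; correction applied: −0.0008729938.

-0.714492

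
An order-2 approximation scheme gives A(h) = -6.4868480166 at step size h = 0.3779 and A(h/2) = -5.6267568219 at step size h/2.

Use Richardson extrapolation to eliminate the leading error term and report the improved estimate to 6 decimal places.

r = 2: numerator weight 4, denominator 3.
Weighted: (-22.5070272876) − (-6.4868480166) = -16.0201792710
(-16.0201792710) ÷ 3 = -5.3400597570
Gap between inputs: 8.601e-01; correction applied: +0.2866970649.

-5.340060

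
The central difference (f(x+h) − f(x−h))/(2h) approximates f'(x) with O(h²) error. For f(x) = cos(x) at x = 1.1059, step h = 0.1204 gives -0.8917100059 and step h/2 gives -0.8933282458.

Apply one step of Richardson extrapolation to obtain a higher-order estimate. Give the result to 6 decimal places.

With r = 2 the leading error scales as h^2, so the weight is 2^2 = 4.
4 × (-0.8933282458) − (-0.8917100059) = -2.6816029773
Denominator 4 − 1 = 3.
Extrapolated: (-2.6816029773) / 3 = -0.8938676591
Shift from A(h/2): −0.0005394133.

-0.893868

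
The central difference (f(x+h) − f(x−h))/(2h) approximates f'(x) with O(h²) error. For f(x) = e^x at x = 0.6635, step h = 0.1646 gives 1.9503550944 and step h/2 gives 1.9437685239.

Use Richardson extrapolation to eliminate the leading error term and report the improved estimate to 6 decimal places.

1.941573

The method has order 2: 2^2 = 4.
4*1.9437685239 = 7.7750740956; subtract 1.9503550944 → 5.8247190012
Divide by 2^2 − 1 = 3.
(4*1.9437685239 − 1.9503550944)/(4 − 1) = 1.9415730004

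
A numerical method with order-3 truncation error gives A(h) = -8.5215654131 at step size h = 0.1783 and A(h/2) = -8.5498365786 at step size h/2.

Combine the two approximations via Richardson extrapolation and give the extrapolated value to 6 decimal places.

The method has order 3: 2^3 = 8.
A(h/2) − A(h) = -8.5498365786 − (-8.5215654131) = -0.0282711655
Correction (A(h/2) − A(h))/(8 − 1) = (-0.0282711655)/7 = -0.0040387379
R = A(h/2) + (A(h/2) − A(h))/7 = -8.5498365786 − 0.0040387379 = -8.5538753165
Shift from A(h/2): −0.0040387379.

-8.553875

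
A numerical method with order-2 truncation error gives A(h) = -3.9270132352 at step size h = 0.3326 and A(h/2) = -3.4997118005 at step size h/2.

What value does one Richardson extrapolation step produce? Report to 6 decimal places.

r = 2: numerator weight 4, denominator 3.
4×(-3.4997118005) = -13.9988472020; (-13.9988472020) − (-3.9270132352) = -10.0718339668
Extrapolated: (-10.0718339668) / 3 = -3.3572779889

-3.357278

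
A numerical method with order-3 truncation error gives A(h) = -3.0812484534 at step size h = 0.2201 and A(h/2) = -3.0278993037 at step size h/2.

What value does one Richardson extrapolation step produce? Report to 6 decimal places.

Method order is 3; weight 2^3 = 8.
A(h/2) − A(h) = -3.0278993037 − (-3.0812484534) = 0.0533491497
Correction (A(h/2) − A(h))/(8 − 1) = 0.0533491497/7 = 0.0076213071
R = A(h/2) + (A(h/2) − A(h))/7 = -3.0278993037 + 0.0076213071 = -3.0202779966

-3.020278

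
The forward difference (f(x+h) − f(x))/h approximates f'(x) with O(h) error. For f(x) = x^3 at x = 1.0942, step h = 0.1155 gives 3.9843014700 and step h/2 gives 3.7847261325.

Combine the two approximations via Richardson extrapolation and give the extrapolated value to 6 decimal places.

r = 1, so 2^r = 2.
2*3.7847261325 − 3.9843014700 = 3.5851507950
Extrapolated: 3.5851507950 / 1 = 3.5851507950
Gap between inputs: 1.996e-01; correction applied: −0.1995753375.

3.585151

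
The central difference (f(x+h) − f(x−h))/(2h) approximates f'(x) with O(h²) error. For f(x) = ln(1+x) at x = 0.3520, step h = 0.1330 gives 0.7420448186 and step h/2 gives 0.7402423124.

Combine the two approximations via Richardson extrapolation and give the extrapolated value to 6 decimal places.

0.739641

Order 2 gives 2^r = 4 and 2^r − 1 = 3.
Numerator 4×A(h/2) − A(h) = 4×0.7402423124 − 0.7420448186 = 2.2189244310
R = 2.2189244310/3 = 0.7396414770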